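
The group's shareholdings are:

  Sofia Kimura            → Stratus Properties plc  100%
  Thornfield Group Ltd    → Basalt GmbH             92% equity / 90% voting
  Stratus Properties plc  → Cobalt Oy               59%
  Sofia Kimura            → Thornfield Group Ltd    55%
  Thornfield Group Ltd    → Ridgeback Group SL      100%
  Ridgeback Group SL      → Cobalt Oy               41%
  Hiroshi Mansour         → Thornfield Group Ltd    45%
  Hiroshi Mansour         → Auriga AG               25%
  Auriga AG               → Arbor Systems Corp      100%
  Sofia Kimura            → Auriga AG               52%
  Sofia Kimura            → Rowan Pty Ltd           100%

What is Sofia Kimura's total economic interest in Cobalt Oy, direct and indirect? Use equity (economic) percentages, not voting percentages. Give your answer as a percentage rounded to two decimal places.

81.55%

Sofia reaches Cobalt along 2 paths.
Via Thornfield → Ridgeback: 55% × 100% × 41% = 22.55%.
Via Stratus: 100% × 59% = 59%.
Total: 22.55% + 59% = 81.55%.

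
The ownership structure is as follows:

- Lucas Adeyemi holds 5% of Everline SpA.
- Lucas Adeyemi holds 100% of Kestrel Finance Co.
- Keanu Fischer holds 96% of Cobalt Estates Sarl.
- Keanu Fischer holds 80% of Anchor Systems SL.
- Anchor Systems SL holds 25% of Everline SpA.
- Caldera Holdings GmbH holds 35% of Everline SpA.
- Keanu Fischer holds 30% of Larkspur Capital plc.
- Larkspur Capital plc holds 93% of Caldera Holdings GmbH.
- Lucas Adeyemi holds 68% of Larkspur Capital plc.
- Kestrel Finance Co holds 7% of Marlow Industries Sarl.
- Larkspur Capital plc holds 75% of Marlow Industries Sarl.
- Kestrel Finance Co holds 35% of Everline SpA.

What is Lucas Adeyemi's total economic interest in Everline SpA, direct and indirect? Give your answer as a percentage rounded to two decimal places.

62.13%

Lucas reaches Everline along 3 paths.
Via Kestrel: 100% × 35% = 35%.
Via Larkspur → Caldera: 68% × 93% × 35% = 22.134%.
Direct stake: 5% = 5%.
Total: 35% + 22.134% + 5% = 62.134%.
Rounded: 62.13%.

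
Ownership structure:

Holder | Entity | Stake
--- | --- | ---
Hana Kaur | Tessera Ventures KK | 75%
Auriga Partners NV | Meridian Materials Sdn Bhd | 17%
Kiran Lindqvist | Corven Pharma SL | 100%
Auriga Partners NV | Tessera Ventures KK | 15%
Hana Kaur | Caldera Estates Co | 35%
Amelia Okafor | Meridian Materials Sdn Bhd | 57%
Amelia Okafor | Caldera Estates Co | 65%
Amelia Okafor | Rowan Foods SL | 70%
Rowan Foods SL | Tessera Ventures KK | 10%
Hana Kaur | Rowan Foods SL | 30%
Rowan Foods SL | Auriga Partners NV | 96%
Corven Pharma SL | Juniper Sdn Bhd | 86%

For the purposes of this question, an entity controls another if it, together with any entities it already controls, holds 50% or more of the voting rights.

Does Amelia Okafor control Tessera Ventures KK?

Amelia holds 70% of Rowan, so Amelia controls Rowan.
Rowan holds 96% of Auriga, so Amelia controls Auriga.
Amelia and Auriga together hold 57% + 17% = 74% of Meridian, so Amelia controls Meridian.
Amelia holds 65% of Caldera, so Amelia controls Caldera.
In Tessera, Amelia's side holds only 15% + 10% = 25%, not ≥ 50%.
So Amelia does not control Tessera.

No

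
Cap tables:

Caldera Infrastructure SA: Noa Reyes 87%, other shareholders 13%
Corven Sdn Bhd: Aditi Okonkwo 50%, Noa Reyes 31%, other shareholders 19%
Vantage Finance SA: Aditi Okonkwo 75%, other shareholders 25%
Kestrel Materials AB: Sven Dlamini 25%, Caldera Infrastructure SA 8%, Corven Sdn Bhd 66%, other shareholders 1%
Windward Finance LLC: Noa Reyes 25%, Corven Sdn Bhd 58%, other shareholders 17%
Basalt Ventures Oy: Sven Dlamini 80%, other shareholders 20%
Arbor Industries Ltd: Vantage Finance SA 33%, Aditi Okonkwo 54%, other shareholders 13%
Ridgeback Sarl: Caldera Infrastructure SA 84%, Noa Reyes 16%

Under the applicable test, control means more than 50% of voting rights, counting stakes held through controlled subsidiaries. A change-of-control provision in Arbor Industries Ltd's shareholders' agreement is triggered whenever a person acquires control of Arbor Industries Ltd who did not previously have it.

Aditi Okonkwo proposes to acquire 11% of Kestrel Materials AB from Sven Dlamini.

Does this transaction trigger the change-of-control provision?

No

The purchase adds only to Aditi's holdings (Sven's stake shrinks), so Aditi is the only person who could newly come to control Arbor.
Aditi holds 75% of Vantage, so Aditi controls Vantage.
Vantage and Aditi together hold 33% + 54% = 87% of Arbor, so Aditi controls Arbor.
So Aditi already controls Arbor before the transaction.
After the purchase, Aditi holds 11% of Kestrel directly, and Sven's stake falls to 14%.
Aditi controlled Arbor already, so this is not a new person acquiring control; every other person's position is unchanged or reduced.
No new person acquires control, so the clause is not triggered.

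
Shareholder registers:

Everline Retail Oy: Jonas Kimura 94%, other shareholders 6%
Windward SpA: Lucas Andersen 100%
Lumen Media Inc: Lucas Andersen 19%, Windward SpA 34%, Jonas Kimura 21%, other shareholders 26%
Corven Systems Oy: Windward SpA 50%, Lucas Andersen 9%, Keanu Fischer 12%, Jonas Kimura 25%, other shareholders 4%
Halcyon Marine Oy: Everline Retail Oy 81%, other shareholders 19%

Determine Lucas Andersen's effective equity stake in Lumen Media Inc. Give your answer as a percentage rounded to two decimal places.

Lucas reaches Lumen along 2 paths.
Direct stake: 19% = 19%.
Via Windward: 100% × 34% = 34%.
Total: 19% + 34% = 53%.
Rounded: 53.00%.

53.00%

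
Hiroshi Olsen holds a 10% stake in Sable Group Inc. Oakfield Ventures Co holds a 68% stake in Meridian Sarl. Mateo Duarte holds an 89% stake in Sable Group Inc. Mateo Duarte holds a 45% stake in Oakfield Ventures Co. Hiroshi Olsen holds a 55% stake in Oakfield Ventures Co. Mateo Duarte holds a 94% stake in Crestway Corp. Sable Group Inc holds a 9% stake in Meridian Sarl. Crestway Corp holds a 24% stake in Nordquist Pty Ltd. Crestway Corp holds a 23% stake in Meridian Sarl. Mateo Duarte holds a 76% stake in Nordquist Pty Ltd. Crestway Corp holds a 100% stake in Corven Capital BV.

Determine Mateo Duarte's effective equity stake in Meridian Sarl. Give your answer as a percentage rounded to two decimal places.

60.23%

Mateo reaches Meridian along 3 paths.
Via Sable: 89% × 9% = 8.01%.
Via Crestway: 94% × 23% = 21.62%.
Via Oakfield: 45% × 68% = 30.6%.
Total: 8.01% + 21.62% + 30.6% = 60.23%.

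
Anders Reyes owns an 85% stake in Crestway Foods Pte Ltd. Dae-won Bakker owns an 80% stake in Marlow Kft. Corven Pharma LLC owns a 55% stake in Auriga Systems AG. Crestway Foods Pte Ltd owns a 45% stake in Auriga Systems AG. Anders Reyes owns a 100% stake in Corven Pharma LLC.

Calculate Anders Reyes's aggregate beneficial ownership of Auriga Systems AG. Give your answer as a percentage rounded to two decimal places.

Anders reaches Auriga along 2 paths.
Via Crestway: 85% × 45% = 38.25%.
Via Corven: 100% × 55% = 55%.
Total: 38.25% + 55% = 93.25%.

93.25%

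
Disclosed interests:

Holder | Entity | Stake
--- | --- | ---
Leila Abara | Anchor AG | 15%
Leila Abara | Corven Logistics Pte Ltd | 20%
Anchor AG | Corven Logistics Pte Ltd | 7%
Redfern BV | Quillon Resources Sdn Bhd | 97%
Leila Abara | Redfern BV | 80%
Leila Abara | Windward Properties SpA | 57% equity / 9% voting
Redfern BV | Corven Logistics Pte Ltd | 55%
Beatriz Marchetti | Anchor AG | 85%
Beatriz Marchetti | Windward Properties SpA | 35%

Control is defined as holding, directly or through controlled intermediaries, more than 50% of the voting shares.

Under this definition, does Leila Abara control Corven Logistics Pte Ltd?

Leila holds 80% of Redfern, so Leila controls Redfern.
Leila and Redfern together hold 20% + 55% = 75% of Corven, so Leila controls Corven.

Yes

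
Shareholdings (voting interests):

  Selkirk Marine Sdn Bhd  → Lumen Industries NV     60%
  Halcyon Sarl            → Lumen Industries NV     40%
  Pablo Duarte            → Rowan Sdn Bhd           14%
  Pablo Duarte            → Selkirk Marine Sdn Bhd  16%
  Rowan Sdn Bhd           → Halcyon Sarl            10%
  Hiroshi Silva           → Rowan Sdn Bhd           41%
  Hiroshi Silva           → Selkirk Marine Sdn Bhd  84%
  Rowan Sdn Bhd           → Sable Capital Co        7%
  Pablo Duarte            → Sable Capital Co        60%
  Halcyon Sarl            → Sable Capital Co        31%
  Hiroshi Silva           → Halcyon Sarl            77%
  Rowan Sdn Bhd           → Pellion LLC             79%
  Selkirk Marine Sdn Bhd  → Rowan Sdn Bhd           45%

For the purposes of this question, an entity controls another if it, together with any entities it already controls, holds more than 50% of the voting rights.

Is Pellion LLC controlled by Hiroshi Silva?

Hiroshi holds 84% of Selkirk, so Hiroshi controls Selkirk.
Selkirk and Hiroshi together hold 45% + 41% = 86% of Rowan, so Hiroshi controls Rowan.
Rowan holds 79% of Pellion, so Hiroshi controls Pellion.

Yes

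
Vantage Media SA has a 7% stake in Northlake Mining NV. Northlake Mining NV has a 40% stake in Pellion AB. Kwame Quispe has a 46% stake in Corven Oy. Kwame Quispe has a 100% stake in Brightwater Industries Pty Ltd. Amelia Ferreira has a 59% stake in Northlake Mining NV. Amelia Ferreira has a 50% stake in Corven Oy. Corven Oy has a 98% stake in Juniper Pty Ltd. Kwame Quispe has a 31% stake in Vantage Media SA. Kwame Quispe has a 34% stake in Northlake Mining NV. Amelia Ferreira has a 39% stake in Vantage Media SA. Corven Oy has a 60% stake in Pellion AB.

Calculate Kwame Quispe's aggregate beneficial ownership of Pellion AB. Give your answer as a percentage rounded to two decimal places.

Kwame reaches Pellion along 3 paths.
Via Northlake: 34% × 40% = 13.6%.
Via Vantage → Northlake: 31% × 7% × 40% = 0.868%.
Via Corven: 46% × 60% = 27.6%.
Total: 13.6% + 0.868% + 27.6% = 42.068%.
Rounded: 42.07%.

42.07%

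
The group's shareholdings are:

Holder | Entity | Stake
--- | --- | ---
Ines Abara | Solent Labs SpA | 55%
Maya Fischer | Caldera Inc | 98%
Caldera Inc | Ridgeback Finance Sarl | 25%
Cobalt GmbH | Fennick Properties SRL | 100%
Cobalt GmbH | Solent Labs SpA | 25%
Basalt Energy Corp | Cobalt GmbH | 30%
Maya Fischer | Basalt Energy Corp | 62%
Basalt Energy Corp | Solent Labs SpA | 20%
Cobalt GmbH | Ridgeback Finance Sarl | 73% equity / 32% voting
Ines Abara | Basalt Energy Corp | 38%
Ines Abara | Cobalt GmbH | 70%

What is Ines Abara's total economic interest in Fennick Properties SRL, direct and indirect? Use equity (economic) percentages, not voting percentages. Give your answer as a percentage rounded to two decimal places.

Ines reaches Fennick along 2 paths.
Via Cobalt: 70% × 100% = 70%.
Via Basalt → Cobalt: 38% × 30% × 100% = 11.4%.
Total: 70% + 11.4% = 81.4%.
Rounded: 81.40%.

81.40%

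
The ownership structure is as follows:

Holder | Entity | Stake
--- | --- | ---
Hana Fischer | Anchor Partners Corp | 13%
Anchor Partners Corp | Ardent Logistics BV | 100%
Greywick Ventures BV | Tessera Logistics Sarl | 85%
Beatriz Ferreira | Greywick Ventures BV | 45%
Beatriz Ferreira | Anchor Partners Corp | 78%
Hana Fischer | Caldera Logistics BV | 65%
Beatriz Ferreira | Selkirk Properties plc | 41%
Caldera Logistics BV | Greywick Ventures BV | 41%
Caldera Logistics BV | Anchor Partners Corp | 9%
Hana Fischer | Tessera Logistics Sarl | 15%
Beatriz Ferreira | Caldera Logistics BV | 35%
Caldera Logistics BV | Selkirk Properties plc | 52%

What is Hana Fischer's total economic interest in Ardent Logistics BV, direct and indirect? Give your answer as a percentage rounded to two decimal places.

Hana reaches Ardent along 2 paths.
Via Caldera → Anchor: 65% × 9% × 100% = 5.85%.
Via Anchor: 13% × 100% = 13%.
Total: 5.85% + 13% = 18.85%.

18.85%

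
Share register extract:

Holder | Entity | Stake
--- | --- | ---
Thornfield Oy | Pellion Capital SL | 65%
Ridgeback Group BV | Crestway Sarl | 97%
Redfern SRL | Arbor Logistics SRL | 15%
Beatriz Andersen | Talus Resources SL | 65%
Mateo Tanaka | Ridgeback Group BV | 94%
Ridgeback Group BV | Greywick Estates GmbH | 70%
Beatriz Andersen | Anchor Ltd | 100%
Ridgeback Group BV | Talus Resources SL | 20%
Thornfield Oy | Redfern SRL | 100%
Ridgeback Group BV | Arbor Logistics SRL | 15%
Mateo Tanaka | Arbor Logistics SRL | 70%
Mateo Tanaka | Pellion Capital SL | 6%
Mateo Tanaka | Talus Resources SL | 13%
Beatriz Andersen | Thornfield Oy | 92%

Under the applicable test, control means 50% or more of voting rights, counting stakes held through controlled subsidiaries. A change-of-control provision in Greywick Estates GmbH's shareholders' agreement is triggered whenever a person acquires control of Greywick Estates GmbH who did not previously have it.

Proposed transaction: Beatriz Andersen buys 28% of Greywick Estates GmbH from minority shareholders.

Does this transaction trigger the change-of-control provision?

No

The purchase changes only Beatriz's holdings, so Beatriz is the only person who could newly come to control Greywick.
Beatriz holds 92% of Thornfield, so Beatriz controls Thornfield.
Thornfield holds 65% of Pellion, so Beatriz controls Pellion.
Thornfield holds 100% of Redfern, so Beatriz controls Redfern.
Beatriz holds 65% of Talus, so Beatriz controls Talus.
Beatriz holds 100% of Anchor, so Beatriz controls Anchor.
Neither Beatriz nor any entity Beatriz controls holds any voting interest in Greywick.
So before the transaction, Beatriz does not control Greywick.
After the purchase, Beatriz holds 28% of Greywick directly.
After the transaction, Beatriz's side holds 28% of Greywick, not ≥ 50%, so Beatriz still does not control Greywick.
No new person acquires control, so the clause is not triggered.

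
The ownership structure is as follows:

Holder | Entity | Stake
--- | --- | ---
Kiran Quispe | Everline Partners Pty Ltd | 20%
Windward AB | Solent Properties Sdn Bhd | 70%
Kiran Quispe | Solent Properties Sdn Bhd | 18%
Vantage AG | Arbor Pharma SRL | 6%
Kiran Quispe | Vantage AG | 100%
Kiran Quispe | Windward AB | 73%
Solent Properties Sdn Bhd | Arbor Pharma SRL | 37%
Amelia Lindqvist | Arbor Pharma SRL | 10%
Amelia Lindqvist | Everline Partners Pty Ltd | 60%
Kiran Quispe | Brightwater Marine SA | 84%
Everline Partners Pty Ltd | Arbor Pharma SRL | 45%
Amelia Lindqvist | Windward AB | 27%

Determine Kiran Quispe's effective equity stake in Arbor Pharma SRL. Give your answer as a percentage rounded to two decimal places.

40.57%

Kiran reaches Arbor along 4 paths.
Via Windward → Solent: 73% × 70% × 37% = 18.907%.
Via Solent: 18% × 37% = 6.66%.
Via Everline: 20% × 45% = 9%.
Via Vantage: 100% × 6% = 6%.
Total: 18.907% + 6.66% + 9% + 6% = 40.567%.
Rounded: 40.57%.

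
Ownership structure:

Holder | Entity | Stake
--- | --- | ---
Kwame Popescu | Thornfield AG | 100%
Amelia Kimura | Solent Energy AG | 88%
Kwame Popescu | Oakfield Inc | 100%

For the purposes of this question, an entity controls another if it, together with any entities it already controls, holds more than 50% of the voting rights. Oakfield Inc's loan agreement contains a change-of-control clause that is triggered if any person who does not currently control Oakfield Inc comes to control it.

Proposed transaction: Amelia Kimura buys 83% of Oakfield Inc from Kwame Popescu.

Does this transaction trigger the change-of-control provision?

Yes

The purchase adds only to Amelia's holdings (Kwame's stake shrinks), so Amelia is the only person who could newly come to control Oakfield.
Amelia holds 88% of Solent, so Amelia controls Solent.
Neither Amelia nor any entity Amelia controls holds any voting interest in Oakfield.
So before the transaction, Amelia does not control Oakfield.
After the purchase, Amelia holds 83% of Oakfield directly, and Kwame's stake falls to 17%.
Amelia holds 83% of Oakfield, so Amelia controls Oakfield.
Amelia did not control Oakfield before and does after, so the clause is triggered.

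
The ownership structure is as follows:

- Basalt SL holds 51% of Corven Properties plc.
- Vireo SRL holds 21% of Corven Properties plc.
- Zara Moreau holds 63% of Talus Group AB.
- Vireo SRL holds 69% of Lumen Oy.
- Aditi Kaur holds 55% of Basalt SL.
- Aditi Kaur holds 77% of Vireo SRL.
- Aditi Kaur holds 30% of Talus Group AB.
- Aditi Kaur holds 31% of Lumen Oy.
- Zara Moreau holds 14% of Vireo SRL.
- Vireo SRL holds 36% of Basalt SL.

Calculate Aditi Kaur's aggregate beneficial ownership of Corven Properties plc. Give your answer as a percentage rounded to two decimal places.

Aditi reaches Corven along 3 paths.
Via Vireo → Basalt: 77% × 36% × 51% = 14.1372%.
Via Basalt: 55% × 51% = 28.05%.
Via Vireo: 77% × 21% = 16.17%.
Total: 14.1372% + 28.05% + 16.17% = 58.3572%.
Rounded: 58.36%.

58.36%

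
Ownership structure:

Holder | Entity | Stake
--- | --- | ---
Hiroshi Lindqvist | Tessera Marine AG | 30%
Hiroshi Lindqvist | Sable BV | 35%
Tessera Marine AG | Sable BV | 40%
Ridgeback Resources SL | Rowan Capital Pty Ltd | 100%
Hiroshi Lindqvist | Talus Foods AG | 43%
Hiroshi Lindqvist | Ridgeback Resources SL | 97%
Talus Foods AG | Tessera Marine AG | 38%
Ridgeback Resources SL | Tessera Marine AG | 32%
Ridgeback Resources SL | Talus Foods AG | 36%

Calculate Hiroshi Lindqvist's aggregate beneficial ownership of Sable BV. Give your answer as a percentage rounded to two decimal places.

71.26%

Hiroshi reaches Sable along 5 paths.
Via Talus → Tessera: 43% × 38% × 40% = 6.536%.
Via Ridgeback → Talus → Tessera: 97% × 36% × 38% × 40% = 5.30784%.
Via Ridgeback → Tessera: 97% × 32% × 40% = 12.416%.
Via Tessera: 30% × 40% = 12%.
Direct stake: 35% = 35%.
Total: 6.536% + 5.30784% + 12.416% + 12% + 35% = 71.25984%.
Rounded: 71.26%.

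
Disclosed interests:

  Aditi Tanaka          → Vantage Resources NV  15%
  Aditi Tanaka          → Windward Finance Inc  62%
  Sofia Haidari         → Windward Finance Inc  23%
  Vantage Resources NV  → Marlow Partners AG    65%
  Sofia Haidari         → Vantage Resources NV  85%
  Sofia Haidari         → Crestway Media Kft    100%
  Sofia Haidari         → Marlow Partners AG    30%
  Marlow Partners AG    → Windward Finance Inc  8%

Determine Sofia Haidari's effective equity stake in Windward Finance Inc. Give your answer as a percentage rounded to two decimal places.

Sofia reaches Windward along 3 paths.
Direct stake: 23% = 23%.
Via Vantage → Marlow: 85% × 65% × 8% = 4.42%.
Via Marlow: 30% × 8% = 2.4%.
Total: 23% + 4.42% + 2.4% = 29.82%.

29.82%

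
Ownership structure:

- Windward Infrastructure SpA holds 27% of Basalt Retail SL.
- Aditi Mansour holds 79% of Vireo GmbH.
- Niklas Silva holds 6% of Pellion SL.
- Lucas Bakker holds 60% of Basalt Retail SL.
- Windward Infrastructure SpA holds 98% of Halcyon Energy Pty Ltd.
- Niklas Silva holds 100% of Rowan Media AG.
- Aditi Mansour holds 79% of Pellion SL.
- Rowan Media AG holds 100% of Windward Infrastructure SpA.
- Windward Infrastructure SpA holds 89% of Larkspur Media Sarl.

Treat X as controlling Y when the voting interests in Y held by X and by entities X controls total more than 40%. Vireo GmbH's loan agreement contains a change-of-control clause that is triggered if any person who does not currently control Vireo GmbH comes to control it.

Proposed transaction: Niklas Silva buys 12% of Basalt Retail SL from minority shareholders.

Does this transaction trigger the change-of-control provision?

The purchase changes only Niklas's holdings, so Niklas is the only person who could newly come to control Vireo.
Niklas holds 100% of Rowan, so Niklas controls Rowan.
Rowan holds 100% of Windward, so Niklas controls Windward.
Windward holds 98% of Halcyon, so Niklas controls Halcyon.
Windward holds 89% of Larkspur, so Niklas controls Larkspur.
Neither Niklas nor any entity Niklas controls holds any voting interest in Vireo.
So before the transaction, Niklas does not control Vireo.
After the purchase, Niklas holds 12% of Basalt directly.
Niklas's side now holds 27% + 12% = 39% of Basalt, not > 40%, so Niklas still does not control Basalt.
After the transaction, neither Niklas nor any entity Niklas controls holds a voting interest in Vireo, so Niklas still does not control it.
No new person acquires control, so the clause is not triggered.

No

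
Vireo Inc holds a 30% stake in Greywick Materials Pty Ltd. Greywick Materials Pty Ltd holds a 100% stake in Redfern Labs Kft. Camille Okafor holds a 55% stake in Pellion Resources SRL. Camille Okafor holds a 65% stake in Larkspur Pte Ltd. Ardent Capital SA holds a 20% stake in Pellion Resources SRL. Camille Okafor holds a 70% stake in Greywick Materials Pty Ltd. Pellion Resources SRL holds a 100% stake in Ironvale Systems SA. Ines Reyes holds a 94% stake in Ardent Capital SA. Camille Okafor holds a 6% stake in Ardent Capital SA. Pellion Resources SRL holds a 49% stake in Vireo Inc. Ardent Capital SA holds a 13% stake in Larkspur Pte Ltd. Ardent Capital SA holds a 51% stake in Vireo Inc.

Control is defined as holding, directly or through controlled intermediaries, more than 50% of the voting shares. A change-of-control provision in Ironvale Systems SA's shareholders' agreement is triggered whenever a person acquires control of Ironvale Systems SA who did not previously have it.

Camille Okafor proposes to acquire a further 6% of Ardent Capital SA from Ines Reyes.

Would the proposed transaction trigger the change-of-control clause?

No

The purchase adds only to Camille's holdings (Ines's stake shrinks), so Camille is the only person who could newly come to control Ironvale.
Camille holds 55% of Pellion, so Camille controls Pellion.
Pellion holds 100% of Ironvale, so Camille controls Ironvale.
So Camille already controls Ironvale before the transaction.
After the purchase, Camille's direct stake in Ardent rises to 6% + 6% = 12%, and Ines's stake falls to 88%.
Camille controlled Ironvale already, so this is not a new person acquiring control; every other person's position is unchanged or reduced.
No new person acquires control, so the clause is not triggered.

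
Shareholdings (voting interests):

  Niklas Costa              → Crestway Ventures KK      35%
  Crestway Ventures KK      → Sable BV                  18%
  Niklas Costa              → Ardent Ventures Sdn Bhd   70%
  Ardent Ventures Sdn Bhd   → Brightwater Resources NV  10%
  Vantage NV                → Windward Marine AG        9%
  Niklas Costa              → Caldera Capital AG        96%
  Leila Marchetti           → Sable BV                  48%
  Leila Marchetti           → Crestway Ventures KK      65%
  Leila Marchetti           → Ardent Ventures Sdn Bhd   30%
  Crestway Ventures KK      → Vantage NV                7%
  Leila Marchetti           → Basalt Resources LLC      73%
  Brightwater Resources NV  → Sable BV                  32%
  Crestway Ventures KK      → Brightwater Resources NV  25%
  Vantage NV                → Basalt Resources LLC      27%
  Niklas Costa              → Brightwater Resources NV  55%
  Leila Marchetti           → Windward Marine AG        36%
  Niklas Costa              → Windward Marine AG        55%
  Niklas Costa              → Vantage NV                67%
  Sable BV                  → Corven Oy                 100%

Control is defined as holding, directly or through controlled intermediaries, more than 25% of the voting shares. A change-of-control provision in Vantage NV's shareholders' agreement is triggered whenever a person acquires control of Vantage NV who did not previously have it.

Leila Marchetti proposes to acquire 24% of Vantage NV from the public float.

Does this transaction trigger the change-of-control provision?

Yes

The purchase changes only Leila's holdings, so Leila is the only person who could newly come to control Vantage.
Leila holds 30% of Ardent, so Leila controls Ardent.
Leila holds 65% of Crestway, so Leila controls Crestway.
Leila holds 36% of Windward, so Leila controls Windward.
Crestway and Ardent together hold 25% + 10% = 35% of Brightwater, so Leila controls Brightwater.
Leila and Brightwater and Crestway together hold 48% + 32% + 18% = 98% of Sable, so Leila controls Sable.
Leila holds 73% of Basalt, so Leila controls Basalt.
Sable holds 100% of Corven, so Leila controls Corven.
In Vantage, Leila's side holds only 7%, not > 25%.
So before the transaction, Leila does not control Vantage.
After the purchase, Leila holds 24% of Vantage directly.
Crestway and Leila together hold 7% + 24% = 31% of Vantage, so Leila controls Vantage.
Leila did not control Vantage before and does after, so the clause is triggered.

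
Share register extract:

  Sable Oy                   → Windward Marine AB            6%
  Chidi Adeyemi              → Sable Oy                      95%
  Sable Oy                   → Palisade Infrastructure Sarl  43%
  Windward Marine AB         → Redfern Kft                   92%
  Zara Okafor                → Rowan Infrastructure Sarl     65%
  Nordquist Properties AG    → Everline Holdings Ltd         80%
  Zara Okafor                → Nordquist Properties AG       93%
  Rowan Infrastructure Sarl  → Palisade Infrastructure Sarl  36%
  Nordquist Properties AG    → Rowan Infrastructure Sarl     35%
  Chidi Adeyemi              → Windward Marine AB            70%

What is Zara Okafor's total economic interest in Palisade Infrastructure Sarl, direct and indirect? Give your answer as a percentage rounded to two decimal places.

Zara reaches Palisade along 2 paths.
Via Rowan: 65% × 36% = 23.4%.
Via Nordquist → Rowan: 93% × 35% × 36% = 11.718%.
Total: 23.4% + 11.718% = 35.118%.
Rounded: 35.12%.

35.12%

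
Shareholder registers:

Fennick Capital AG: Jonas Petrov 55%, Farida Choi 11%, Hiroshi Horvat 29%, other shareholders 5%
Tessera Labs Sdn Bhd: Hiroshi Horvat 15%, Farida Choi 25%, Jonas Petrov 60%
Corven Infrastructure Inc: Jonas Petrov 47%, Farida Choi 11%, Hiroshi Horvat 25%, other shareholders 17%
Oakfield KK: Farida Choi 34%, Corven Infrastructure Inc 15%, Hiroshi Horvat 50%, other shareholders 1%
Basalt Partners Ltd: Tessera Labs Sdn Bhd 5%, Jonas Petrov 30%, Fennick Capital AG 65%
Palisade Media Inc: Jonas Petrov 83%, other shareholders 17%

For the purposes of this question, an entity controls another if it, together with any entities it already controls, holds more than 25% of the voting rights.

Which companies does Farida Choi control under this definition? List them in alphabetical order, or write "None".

Oakfield KK

Farida holds 34% of Oakfield, so Farida controls Oakfield.
No other company's threshold is met.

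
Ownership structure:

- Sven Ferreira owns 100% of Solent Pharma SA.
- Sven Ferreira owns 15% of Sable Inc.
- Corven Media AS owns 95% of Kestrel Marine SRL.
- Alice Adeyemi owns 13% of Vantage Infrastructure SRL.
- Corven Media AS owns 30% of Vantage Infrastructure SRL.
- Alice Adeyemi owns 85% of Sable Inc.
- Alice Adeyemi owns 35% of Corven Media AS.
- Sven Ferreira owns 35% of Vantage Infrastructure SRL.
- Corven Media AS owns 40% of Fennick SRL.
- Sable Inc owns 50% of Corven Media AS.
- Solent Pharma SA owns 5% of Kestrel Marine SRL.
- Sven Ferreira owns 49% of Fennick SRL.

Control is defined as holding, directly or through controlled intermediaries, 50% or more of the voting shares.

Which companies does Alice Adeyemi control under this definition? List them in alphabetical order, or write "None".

Corven Media AS, Kestrel Marine SRL, Sable Inc

Alice holds 85% of Sable, so Alice controls Sable.
Sable and Alice together hold 50% + 35% = 85% of Corven, so Alice controls Corven.
Corven holds 95% of Kestrel, so Alice controls Kestrel.
No other company's threshold is met.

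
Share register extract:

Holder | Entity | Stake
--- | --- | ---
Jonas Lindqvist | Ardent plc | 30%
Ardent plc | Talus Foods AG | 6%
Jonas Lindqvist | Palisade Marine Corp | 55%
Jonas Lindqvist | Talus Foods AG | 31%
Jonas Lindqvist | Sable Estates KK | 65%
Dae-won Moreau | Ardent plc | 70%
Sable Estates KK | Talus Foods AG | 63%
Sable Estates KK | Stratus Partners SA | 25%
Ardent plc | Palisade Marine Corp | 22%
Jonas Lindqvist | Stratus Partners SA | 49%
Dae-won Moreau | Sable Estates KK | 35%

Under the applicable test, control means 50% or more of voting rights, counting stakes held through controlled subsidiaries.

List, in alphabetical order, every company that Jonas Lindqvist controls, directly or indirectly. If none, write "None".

Jonas holds 65% of Sable, so Jonas controls Sable.
Jonas and Sable together hold 49% + 25% = 74% of Stratus, so Jonas controls Stratus.
Jonas and Sable together hold 31% + 63% = 94% of Talus, so Jonas controls Talus.
Jonas holds 55% of Palisade, so Jonas controls Palisade.
No other company's threshold is met.

Palisade Marine Corp, Sable Estates KK, Stratus Partners SA, Talus Foods AG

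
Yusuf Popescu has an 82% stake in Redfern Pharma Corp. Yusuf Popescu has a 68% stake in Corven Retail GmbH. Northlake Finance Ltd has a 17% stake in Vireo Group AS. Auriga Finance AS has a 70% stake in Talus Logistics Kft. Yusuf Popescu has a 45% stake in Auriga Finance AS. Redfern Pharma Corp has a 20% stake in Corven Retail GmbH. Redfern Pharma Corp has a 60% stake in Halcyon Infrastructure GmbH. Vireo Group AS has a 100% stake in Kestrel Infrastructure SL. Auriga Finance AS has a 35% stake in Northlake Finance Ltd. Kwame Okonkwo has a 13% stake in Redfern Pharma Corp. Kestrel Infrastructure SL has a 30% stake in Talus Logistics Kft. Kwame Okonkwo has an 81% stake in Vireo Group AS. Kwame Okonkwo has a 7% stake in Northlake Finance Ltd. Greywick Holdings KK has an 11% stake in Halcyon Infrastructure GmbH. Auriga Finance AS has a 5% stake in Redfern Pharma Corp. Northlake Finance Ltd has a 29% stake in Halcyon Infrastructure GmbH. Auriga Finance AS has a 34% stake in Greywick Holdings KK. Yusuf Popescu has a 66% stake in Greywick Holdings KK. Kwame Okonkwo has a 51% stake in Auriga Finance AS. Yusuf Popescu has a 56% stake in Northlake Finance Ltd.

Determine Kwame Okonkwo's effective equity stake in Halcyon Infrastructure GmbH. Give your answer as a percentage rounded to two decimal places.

Kwame reaches Halcyon along 5 paths.
Via Northlake: 7% × 29% = 2.03%.
Via Auriga → Northlake: 51% × 35% × 29% = 5.1765%.
Via Auriga → Greywick: 51% × 34% × 11% = 1.9074%.
Via Auriga → Redfern: 51% × 5% × 60% = 1.53%.
Via Redfern: 13% × 60% = 7.8%.
Total: 2.03% + 5.1765% + 1.9074% + 1.53% + 7.8% = 18.4439%.
Rounded: 18.44%.

18.44%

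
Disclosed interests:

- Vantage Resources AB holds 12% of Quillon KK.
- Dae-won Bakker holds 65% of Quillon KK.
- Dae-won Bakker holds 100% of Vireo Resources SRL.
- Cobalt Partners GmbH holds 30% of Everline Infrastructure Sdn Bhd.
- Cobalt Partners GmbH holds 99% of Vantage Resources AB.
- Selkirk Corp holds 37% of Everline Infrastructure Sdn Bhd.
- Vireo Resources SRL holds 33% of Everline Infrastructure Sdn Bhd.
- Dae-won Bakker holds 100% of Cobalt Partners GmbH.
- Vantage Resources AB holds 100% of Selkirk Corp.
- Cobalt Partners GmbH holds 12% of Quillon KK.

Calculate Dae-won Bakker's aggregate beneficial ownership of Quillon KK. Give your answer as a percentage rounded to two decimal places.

Dae-won reaches Quillon along 3 paths.
Direct stake: 65% = 65%.
Via Cobalt: 100% × 12% = 12%.
Via Cobalt → Vantage: 100% × 99% × 12% = 11.88%.
Total: 65% + 12% + 11.88% = 88.88%.

88.88%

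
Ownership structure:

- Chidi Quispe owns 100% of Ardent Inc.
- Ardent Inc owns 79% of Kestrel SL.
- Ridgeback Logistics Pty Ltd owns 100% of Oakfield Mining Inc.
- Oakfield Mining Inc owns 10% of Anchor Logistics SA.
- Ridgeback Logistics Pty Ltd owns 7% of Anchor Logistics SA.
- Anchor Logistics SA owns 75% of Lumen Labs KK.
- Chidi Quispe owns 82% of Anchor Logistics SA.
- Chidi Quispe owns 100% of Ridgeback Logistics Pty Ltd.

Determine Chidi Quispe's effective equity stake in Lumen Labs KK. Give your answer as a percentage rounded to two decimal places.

74.25%

Chidi reaches Lumen along 3 paths.
Via Ridgeback → Oakfield → Anchor: 100% × 100% × 10% × 75% = 7.5%.
Via Anchor: 82% × 75% = 61.5%.
Via Ridgeback → Anchor: 100% × 7% × 75% = 5.25%.
Total: 7.5% + 61.5% + 5.25% = 74.25%.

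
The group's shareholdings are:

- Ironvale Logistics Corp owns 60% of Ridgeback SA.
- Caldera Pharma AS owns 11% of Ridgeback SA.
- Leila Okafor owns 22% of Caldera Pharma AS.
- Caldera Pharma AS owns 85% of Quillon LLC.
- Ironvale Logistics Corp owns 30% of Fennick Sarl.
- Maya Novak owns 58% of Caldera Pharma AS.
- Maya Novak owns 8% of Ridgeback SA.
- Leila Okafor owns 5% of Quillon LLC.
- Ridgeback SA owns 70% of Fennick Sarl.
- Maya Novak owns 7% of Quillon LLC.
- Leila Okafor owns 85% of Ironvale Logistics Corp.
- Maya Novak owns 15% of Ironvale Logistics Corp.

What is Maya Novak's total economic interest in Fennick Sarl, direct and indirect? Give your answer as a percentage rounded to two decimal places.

Maya reaches Fennick along 4 paths.
Via Ironvale: 15% × 30% = 4.5%.
Via Caldera → Ridgeback: 58% × 11% × 70% = 4.466%.
Via Ironvale → Ridgeback: 15% × 60% × 70% = 6.3%.
Via Ridgeback: 8% × 70% = 5.6%.
Total: 4.5% + 4.466% + 6.3% + 5.6% = 20.866%.
Rounded: 20.87%.

20.87%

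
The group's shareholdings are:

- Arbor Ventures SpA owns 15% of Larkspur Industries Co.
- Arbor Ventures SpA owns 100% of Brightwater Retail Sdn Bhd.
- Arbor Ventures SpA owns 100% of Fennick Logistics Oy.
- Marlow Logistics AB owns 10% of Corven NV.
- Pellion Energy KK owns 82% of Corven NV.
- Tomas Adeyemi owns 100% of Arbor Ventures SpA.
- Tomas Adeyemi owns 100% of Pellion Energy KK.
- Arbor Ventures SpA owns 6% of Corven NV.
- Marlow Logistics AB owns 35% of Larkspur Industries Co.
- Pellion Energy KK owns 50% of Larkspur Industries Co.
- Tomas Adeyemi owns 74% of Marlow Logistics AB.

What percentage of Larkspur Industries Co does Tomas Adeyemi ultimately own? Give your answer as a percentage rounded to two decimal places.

90.90%

Tomas reaches Larkspur along 3 paths.
Via Marlow: 74% × 35% = 25.9%.
Via Arbor: 100% × 15% = 15%.
Via Pellion: 100% × 50% = 50%.
Total: 25.9% + 15% + 50% = 90.9%.
Rounded: 90.90%.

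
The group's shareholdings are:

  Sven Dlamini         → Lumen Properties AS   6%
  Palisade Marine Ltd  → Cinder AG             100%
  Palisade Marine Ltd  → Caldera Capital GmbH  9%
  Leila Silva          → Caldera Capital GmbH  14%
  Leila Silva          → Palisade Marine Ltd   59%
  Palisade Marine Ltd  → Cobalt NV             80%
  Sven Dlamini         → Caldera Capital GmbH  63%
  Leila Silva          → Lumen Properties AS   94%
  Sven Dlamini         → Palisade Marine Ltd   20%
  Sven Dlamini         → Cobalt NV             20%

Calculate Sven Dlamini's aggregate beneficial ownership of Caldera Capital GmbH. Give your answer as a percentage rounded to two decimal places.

Sven reaches Caldera along 2 paths.
Direct stake: 63% = 63%.
Via Palisade: 20% × 9% = 1.8%.
Total: 63% + 1.8% = 64.8%.
Rounded: 64.80%.

64.80%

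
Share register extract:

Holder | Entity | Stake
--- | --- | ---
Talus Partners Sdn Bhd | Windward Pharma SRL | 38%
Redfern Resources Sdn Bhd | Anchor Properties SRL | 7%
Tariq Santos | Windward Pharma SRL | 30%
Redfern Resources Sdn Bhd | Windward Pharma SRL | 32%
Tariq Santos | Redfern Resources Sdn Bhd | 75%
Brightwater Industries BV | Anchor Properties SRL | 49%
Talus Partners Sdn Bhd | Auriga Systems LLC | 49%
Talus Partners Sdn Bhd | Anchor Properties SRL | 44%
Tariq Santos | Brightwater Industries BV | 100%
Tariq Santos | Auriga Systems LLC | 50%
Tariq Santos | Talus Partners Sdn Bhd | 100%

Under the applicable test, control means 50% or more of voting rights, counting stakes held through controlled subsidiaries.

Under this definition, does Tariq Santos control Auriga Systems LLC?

Tariq holds 100% of Talus, so Tariq controls Talus.
Talus and Tariq together hold 49% + 50% = 99% of Auriga, so Tariq controls Auriga.

Yes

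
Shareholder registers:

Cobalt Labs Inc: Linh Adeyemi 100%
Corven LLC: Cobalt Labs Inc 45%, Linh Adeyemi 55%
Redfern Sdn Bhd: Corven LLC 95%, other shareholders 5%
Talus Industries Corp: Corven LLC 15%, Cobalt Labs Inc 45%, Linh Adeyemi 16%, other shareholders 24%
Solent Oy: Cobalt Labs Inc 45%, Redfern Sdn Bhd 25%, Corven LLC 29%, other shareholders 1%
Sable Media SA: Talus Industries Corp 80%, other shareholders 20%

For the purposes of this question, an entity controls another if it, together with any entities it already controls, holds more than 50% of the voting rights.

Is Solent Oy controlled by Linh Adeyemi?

Yes

Linh holds 100% of Cobalt, so Linh controls Cobalt.
Cobalt and Linh together hold 45% + 55% = 100% of Corven, so Linh controls Corven.
Corven holds 95% of Redfern, so Linh controls Redfern.
Cobalt and Redfern and Corven together hold 45% + 25% + 29% = 99% of Solent, so Linh controls Solent.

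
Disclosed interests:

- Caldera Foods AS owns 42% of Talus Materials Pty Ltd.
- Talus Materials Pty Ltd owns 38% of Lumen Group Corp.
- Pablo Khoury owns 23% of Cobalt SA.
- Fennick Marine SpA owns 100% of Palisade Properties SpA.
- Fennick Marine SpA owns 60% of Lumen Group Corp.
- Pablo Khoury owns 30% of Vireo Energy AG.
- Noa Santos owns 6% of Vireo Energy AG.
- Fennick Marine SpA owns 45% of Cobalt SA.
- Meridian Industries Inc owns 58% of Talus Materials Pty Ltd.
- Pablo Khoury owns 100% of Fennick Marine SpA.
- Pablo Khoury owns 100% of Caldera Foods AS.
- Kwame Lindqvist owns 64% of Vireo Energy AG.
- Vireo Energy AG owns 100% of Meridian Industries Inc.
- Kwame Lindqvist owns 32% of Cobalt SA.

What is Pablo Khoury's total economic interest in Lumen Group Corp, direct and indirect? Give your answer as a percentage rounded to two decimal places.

82.57%

Pablo reaches Lumen along 3 paths.
Via Caldera → Talus: 100% × 42% × 38% = 15.96%.
Via Vireo → Meridian → Talus: 30% × 100% × 58% × 38% = 6.612%.
Via Fennick: 100% × 60% = 60%.
Total: 15.96% + 6.612% + 60% = 82.572%.
Rounded: 82.57%.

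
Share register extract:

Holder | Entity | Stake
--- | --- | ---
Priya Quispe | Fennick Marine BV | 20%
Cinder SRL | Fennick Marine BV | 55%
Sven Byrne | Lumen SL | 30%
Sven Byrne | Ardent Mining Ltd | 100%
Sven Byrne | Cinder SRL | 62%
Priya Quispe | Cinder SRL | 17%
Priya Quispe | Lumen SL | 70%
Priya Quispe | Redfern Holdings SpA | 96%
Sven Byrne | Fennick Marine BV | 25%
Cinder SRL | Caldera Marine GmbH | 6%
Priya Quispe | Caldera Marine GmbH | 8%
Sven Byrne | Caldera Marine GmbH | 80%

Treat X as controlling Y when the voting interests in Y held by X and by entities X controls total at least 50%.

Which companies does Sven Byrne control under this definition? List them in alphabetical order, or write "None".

Ardent Mining Ltd, Caldera Marine GmbH, Cinder SRL, Fennick Marine BV

Sven holds 62% of Cinder, so Sven controls Cinder.
Cinder and Sven together hold 55% + 25% = 80% of Fennick, so Sven controls Fennick.
Sven and Cinder together hold 80% + 6% = 86% of Caldera, so Sven controls Caldera.
Sven holds 100% of Ardent, so Sven controls Ardent.
No other company's threshold is met.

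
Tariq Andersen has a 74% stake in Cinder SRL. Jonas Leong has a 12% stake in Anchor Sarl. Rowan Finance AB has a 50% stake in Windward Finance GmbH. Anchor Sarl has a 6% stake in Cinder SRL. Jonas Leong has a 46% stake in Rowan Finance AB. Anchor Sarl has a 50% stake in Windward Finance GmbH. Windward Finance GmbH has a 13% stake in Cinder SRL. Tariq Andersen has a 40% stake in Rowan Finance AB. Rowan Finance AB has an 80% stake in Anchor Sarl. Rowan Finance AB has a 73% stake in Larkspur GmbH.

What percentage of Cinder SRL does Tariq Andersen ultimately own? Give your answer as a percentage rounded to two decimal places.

Tariq reaches Cinder along 4 paths.
Direct stake: 74% = 74%.
Via Rowan → Windward: 40% × 50% × 13% = 2.6%.
Via Rowan → Anchor → Windward: 40% × 80% × 50% × 13% = 2.08%.
Via Rowan → Anchor: 40% × 80% × 6% = 1.92%.
Total: 74% + 2.6% + 2.08% + 1.92% = 80.6%.
Rounded: 80.60%.

80.60%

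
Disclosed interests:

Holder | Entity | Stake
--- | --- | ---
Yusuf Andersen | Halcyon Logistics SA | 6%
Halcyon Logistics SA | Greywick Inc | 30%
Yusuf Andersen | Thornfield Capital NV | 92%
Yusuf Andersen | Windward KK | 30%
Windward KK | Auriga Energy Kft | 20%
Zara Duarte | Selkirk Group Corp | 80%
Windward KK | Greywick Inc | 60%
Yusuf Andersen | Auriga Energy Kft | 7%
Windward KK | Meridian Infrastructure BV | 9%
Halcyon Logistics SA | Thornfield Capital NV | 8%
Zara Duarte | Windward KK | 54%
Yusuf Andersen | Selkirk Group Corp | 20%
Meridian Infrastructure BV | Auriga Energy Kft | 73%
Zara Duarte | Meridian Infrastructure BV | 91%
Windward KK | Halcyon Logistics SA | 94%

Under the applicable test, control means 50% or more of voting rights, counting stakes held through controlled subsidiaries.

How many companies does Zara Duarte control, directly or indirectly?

Zara holds 54% of Windward, so Zara controls Windward.
Zara holds 80% of Selkirk, so Zara controls Selkirk.
Windward holds 94% of Halcyon, so Zara controls Halcyon.
Windward and Zara together hold 9% + 91% = 100% of Meridian, so Zara controls Meridian.
Windward and Halcyon together hold 60% + 30% = 90% of Greywick, so Zara controls Greywick.
Meridian and Windward together hold 73% + 20% = 93% of Auriga, so Zara controls Auriga.
No other company's threshold is met.
Zara controls 6 companies.

6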